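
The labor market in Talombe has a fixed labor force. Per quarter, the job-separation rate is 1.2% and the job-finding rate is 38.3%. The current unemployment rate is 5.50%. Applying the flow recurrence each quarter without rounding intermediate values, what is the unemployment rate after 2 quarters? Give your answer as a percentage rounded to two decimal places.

With a fixed labor force, u_{t+1} = u_t + s·(1−u_t) − f·u_t = u_t·(1−s−f) + s.
Here 1−s−f = 0.605 and s = 0.012.
u_1 = 0.055000 × 0.605 + 0.012 = 0.045275.
u_2 = 0.045275 × 0.605 + 0.012 = 0.039391.

Unemployment rate after two quarters ≈ 3.94%.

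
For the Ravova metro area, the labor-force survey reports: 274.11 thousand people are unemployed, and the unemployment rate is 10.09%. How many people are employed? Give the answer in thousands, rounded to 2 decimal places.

About 2,442.54 thousand are employed.

Labor force = U / u = 274.11 / 0.1009 ≈ 2,716.65 thousand.
Employed = labor force − unemployed = 2,716.65 − 274.11 = 2,442.54 thousand.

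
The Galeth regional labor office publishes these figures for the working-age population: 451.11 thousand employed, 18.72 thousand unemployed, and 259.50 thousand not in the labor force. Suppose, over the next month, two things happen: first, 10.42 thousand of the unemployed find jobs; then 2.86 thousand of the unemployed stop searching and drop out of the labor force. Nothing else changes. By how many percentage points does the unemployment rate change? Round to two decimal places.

Initially, labor force = 451.11 + 18.72 = 469.83 thousand, so u = 18.72/469.83 = 3.98%.
After the first change, unemployed falls and employed rises by 10.42; labor force unchanged → E = 461.53, U = 8.30, labor force = 469.83 thousand.
After the second change, unemployed and labor force both fall by 2.86 → E = 461.53, U = 5.44, labor force = 466.97 thousand.
New unemployment rate = 5.44 / 466.97 = 1.16%.
Change = 1.16% − 3.98% = −2.82 percentage points.

The unemployment rate changes by −2.82 percentage points.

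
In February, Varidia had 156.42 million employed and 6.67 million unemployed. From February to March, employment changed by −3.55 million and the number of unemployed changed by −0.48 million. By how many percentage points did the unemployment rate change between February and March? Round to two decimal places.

February: labor force = 156.42 + 6.67 = 163.09; u = 6.67/163.09 = 4.09%.
March: labor force = 152.87 + 6.19 = 159.06; u = 6.19/159.06 = 3.89%.
Change = 3.89% − 4.09% = −0.20 pp.

The unemployment rate changed by −0.20 percentage points.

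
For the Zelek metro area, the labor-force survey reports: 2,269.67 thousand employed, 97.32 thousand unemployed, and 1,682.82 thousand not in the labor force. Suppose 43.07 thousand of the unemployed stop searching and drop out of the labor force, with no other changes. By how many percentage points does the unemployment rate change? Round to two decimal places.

The unemployment rate changes by −1.78 percentage points.

Initially, labor force = 2,269.67 + 97.32 = 2,366.99 thousand, so u = 97.32/2,366.99 = 4.11%.
After the change, unemployed and labor force both fall by 43.07 → E = 2,269.67, U = 54.25, labor force = 2,323.92 thousand.
New unemployment rate = 54.25 / 2,323.92 = 2.33%.
Change = 2.33% − 4.11% = −1.78 percentage points.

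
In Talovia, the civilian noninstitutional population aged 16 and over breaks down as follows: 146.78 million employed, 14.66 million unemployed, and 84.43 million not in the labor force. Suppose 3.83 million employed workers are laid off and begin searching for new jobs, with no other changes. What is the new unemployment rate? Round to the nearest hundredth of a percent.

Initially, labor force = 146.78 + 14.66 = 161.44 million, so u = 14.66/161.44 = 9.08%.
After the change, employed falls and unemployed rises by 3.83; labor force unchanged → E = 142.95, U = 18.49, labor force = 161.44 million.
New unemployment rate = 18.49 / 161.44 = 11.45%.

New unemployment rate ≈ 11.45%.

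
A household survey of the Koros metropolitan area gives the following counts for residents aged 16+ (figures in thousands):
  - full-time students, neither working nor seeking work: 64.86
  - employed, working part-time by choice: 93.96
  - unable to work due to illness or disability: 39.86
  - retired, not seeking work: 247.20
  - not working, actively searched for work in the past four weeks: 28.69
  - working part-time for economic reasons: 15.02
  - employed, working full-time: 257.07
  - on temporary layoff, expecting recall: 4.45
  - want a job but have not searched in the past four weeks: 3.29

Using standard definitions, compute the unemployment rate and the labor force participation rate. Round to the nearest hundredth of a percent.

Employed = 93.96 + 15.02 + 257.07 = 366.05 thousand (anyone who worked, including part-time for economic reasons, counts as employed).
Unemployed = 28.69 + 4.45 = 33.14 thousand (jobless and actively searching, or on temporary layoff).
Labor force = 366.05 + 33.14 = 399.19 thousand.
Not in labor force = 64.86 + 39.86 + 247.20 + 3.29 = 355.21 thousand (those not working and not actively searching are outside the labor force — including those who want a job but have given up searching).
Civilian working-age population = 399.19 + 355.21 = 754.40 thousand.
Unemployment rate = 33.14 / 399.19 = 8.30%.
Labor force participation rate = 399.19 / 754.40 = 52.91%.

Unemployment rate ≈ 8.30%; labor force participation rate ≈ 52.91%.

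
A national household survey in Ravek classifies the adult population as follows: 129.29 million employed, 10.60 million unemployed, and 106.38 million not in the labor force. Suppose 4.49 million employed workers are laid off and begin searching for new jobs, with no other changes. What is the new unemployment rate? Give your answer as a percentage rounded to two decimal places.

Initially, labor force = 129.29 + 10.60 = 139.89 million, so u = 10.60/139.89 = 7.58%.
After the change, employed falls and unemployed rises by 4.49; labor force unchanged → E = 124.80, U = 15.09, labor force = 139.89 million.
New unemployment rate = 15.09 / 139.89 = 10.79%.

New unemployment rate ≈ 10.79%.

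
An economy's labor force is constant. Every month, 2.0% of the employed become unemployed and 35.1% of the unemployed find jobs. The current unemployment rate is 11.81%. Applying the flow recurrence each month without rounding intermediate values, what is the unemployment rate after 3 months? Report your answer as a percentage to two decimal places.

With a fixed labor force, u_{t+1} = u_t + s·(1−u_t) − f·u_t = u_t·(1−s−f) + s.
Here 1−s−f = 0.629 and s = 0.020.
u_1 = 0.118100 × 0.629 + 0.020 = 0.094285.
u_2 = 0.094285 × 0.629 + 0.020 = 0.079305.
u_3 = 0.079305 × 0.629 + 0.020 = 0.069883.

Unemployment rate after three months ≈ 6.99%.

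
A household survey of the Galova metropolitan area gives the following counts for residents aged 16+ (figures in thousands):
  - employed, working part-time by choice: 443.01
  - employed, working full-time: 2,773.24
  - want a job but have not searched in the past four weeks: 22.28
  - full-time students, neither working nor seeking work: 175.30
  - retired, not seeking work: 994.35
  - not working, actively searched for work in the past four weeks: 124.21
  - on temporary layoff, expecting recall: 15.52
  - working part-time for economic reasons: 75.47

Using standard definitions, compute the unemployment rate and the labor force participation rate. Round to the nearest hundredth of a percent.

Employed = 443.01 + 2,773.24 + 75.47 = 3,291.72 thousand (anyone who worked, including part-time for economic reasons, counts as employed).
Unemployed = 124.21 + 15.52 = 139.73 thousand (jobless and actively searching, or on temporary layoff).
Labor force = 3,291.72 + 139.73 = 3,431.45 thousand.
Not in labor force = 22.28 + 175.30 + 994.35 = 1,191.93 thousand (those not working and not actively searching are outside the labor force — including those who want a job but have given up searching).
Civilian working-age population = 3,431.45 + 1,191.93 = 4,623.38 thousand.
Unemployment rate = 139.73 / 3,431.45 = 4.07%.
Labor force participation rate = 3,431.45 / 4,623.38 = 74.22%.

Unemployment rate ≈ 4.07%; labor force participation rate ≈ 74.22%.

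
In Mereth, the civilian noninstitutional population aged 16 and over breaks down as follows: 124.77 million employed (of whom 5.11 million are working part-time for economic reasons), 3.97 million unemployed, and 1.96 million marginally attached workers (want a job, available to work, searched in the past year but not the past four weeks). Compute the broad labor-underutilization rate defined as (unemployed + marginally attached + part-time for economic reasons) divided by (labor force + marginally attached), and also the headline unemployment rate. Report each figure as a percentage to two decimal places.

Broad underutilization rate ≈ 8.45%; headline unemployment rate ≈ 3.08%.

Labor force = 124.77 + 3.97 = 128.74 million.
Numerator = 3.97 + 1.96 + 5.11 = 11.04 million.
Denominator = 128.74 + 1.96 = 130.70 million.
Broad rate = 11.04 / 130.70 = 8.45%.
Headline unemployment rate = 3.97 / 128.74 = 3.08%.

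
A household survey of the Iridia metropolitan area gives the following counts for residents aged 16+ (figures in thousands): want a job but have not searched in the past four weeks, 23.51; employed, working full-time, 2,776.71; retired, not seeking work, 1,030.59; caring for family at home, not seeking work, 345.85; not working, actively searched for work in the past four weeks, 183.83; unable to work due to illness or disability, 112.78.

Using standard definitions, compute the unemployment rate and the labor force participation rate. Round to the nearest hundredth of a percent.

Employed = 2,776.71 thousand.
Unemployed = 183.83 thousand.
Labor force = 2,776.71 + 183.83 = 2,960.54 thousand.
Not in labor force = 23.51 + 1,030.59 + 345.85 + 112.78 = 1,512.73 thousand (those not working and not actively searching are outside the labor force — including those who want a job but have given up searching).
Civilian working-age population = 2,960.54 + 1,512.73 = 4,473.27 thousand.
Unemployment rate = 183.83 / 2,960.54 = 6.21%.
Labor force participation rate = 2,960.54 / 4,473.27 = 66.18%.

Unemployment rate ≈ 6.21%; labor force participation rate ≈ 66.18%.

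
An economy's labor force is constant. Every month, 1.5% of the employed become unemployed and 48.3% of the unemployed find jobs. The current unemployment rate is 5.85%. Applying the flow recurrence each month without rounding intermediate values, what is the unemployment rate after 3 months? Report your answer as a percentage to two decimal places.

Unemployment rate after three months ≈ 3.37%.

With a fixed labor force, u_{t+1} = u_t + s·(1−u_t) − f·u_t = u_t·(1−s−f) + s.
Here 1−s−f = 0.502 and s = 0.015.
u_1 = 0.058500 × 0.502 + 0.015 = 0.044367.
u_2 = 0.044367 × 0.502 + 0.015 = 0.037272.
u_3 = 0.037272 × 0.502 + 0.015 = 0.033711.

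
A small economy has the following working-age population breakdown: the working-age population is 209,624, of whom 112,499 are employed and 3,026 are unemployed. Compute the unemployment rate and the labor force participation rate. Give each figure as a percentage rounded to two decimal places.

Labor force = employed + unemployed = 112,499 + 3,026 = 115,525.
Unemployment rate = 3,026 / 115,525 = 2.62%.
Labor force participation rate = 115,525 / 209,624 = 55.11%.

Unemployment rate ≈ 2.62%; labor force participation rate ≈ 55.11%.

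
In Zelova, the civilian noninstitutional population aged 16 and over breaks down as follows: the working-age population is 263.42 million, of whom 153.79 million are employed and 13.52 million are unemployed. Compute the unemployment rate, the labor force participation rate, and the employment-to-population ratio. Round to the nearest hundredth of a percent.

Labor force = employed + unemployed = 153.79 + 13.52 = 167.31 million.
Unemployment rate = 13.52 / 167.31 = 8.08%.
Labor force participation rate = 167.31 / 263.42 = 63.51%.
Employment-population ratio = 153.79 / 263.42 = 58.38%.

Unemployment rate ≈ 8.08%; labor force participation rate ≈ 63.51%; employment-population ratio ≈ 58.38%.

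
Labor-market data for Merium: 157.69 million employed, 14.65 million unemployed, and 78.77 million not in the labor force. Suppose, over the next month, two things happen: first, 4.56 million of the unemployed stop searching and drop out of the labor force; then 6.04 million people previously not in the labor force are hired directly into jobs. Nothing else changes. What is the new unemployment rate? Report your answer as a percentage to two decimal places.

Initially, labor force = 157.69 + 14.65 = 172.34 million, so u = 14.65/172.34 = 8.50%.
After the first change, unemployed and labor force both fall by 4.56 → E = 157.69, U = 10.09, labor force = 167.78 million.
After the second change, employed and labor force both rise by 6.04; unemployed unchanged → E = 163.73, U = 10.09, labor force = 173.82 million.
New unemployment rate = 10.09 / 173.82 = 5.80%.

New unemployment rate ≈ 5.80%.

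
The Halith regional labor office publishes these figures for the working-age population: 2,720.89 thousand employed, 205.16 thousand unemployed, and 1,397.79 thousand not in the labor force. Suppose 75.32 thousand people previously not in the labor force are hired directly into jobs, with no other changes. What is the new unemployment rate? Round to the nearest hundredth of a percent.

Initially, labor force = 2,720.89 + 205.16 = 2,926.05 thousand, so u = 205.16/2,926.05 = 7.01%.
After the change, employed and labor force both rise by 75.32; unemployed unchanged → E = 2,796.21, U = 205.16, labor force = 3,001.37 thousand.
New unemployment rate = 205.16 / 3,001.37 = 6.84%.

New unemployment rate ≈ 6.84%.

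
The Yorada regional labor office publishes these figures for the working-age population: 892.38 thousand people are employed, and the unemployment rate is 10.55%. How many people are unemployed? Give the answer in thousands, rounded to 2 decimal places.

Let U be the number unemployed. The labor force is E + U, and U/(E+U) = 0.1055.
So U = 0.1055 × 892.38 / (1 − 0.1055) = 94.1461 / 0.8945 ≈ 105.25 thousand.

About 105.25 thousand are unemployed.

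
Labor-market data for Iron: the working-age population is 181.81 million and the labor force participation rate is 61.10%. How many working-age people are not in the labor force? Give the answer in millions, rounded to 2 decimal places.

Share not in the labor force = 1 − 0.6110 = 0.3890.
Not in labor force = 0.3890 × 181.81 ≈ 70.72 million.

About 70.72 million are not in the labor force.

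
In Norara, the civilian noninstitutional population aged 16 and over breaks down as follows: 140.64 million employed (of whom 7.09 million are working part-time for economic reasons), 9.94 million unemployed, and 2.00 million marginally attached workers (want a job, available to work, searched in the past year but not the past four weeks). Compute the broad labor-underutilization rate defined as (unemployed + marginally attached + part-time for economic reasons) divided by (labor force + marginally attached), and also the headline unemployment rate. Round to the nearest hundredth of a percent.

Broad underutilization rate ≈ 12.47%; headline unemployment rate ≈ 6.60%.

Labor force = 140.64 + 9.94 = 150.58 million.
Numerator = 9.94 + 2.00 + 7.09 = 19.03 million.
Denominator = 150.58 + 2.00 = 152.58 million.
Broad rate = 19.03 / 152.58 = 12.47%.
Headline unemployment rate = 9.94 / 150.58 = 6.60%.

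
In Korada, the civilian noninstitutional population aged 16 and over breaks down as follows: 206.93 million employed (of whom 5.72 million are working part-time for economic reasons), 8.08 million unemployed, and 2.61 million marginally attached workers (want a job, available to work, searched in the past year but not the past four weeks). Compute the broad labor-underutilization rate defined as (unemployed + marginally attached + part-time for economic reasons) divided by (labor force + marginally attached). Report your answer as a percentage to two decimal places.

Labor force = 206.93 + 8.08 = 215.01 million.
Numerator = 8.08 + 2.61 + 5.72 = 16.41 million.
Denominator = 215.01 + 2.61 = 217.62 million.
Broad rate = 16.41 / 217.62 = 7.54%.

Broad underutilization rate ≈ 7.54%.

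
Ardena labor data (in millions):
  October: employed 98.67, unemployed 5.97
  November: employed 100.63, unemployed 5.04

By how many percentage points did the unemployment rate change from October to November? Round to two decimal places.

October: labor force = 98.67 + 5.97 = 104.64; u = 5.97/104.64 = 5.71%.
November: labor force = 100.63 + 5.04 = 105.67; u = 5.04/105.67 = 4.77%.
Change = 4.77% − 5.71% = −0.94 pp.

The unemployment rate changed by −0.94 percentage points.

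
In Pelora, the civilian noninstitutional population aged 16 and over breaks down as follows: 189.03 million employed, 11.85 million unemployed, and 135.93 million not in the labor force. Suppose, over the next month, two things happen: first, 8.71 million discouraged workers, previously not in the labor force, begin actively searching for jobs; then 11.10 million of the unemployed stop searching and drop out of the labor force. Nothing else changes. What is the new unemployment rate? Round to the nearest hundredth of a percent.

Initially, labor force = 189.03 + 11.85 = 200.88 million, so u = 11.85/200.88 = 5.90%.
After the first change, unemployed and labor force both rise by 8.71 → E = 189.03, U = 20.56, labor force = 209.59 million.
After the second change, unemployed and labor force both fall by 11.10 → E = 189.03, U = 9.46, labor force = 198.49 million.
New unemployment rate = 9.46 / 198.49 = 4.77%.

New unemployment rate ≈ 4.77%.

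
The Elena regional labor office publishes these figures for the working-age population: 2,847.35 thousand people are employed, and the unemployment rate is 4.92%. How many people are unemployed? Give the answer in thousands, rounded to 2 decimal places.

About 147.34 thousand are unemployed.

Let U be the number unemployed. The labor force is E + U, and U/(E+U) = 0.0492.
So U = 0.0492 × 2,847.35 / (1 − 0.0492) = 140.0896 / 0.9508 ≈ 147.34 thousand.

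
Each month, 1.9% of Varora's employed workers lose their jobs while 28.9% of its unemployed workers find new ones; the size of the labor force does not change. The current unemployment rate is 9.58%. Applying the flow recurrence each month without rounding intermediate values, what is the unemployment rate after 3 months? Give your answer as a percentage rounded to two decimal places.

Unemployment rate after three months ≈ 7.30%.

With a fixed labor force, u_{t+1} = u_t + s·(1−u_t) − f·u_t = u_t·(1−s−f) + s.
Here 1−s−f = 0.692 and s = 0.019.
u_1 = 0.095800 × 0.692 + 0.019 = 0.085294.
u_2 = 0.085294 × 0.692 + 0.019 = 0.078023.
u_3 = 0.078023 × 0.692 + 0.019 = 0.072992.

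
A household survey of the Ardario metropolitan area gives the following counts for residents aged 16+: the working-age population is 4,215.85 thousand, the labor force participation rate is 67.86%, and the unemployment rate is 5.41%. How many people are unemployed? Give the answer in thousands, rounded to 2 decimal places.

About 154.77 thousand are unemployed.

Labor force = 0.6786 × 4,215.85 = 2,860.88 thousand.
Unemployed = 0.0541 × 2,860.88 ≈ 154.77 thousand.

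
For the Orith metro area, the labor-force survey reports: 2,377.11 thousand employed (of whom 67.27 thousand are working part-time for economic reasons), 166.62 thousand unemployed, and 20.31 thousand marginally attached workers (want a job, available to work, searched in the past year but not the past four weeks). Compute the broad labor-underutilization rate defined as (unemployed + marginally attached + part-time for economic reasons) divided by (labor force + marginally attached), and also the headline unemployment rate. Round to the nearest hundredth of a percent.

Labor force = 2,377.11 + 166.62 = 2,543.73 thousand.
Numerator = 166.62 + 20.31 + 67.27 = 254.20 thousand.
Denominator = 2,543.73 + 20.31 = 2,564.04 thousand.
Broad rate = 254.20 / 2,564.04 = 9.91%.
Headline unemployment rate = 166.62 / 2,543.73 = 6.55%.

Broad underutilization rate ≈ 9.91%; headline unemployment rate ≈ 6.55%.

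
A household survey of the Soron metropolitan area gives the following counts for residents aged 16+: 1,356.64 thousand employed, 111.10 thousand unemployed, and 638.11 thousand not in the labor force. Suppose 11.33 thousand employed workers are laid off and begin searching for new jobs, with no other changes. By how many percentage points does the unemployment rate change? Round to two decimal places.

Initially, labor force = 1,356.64 + 111.10 = 1,467.74 thousand, so u = 111.10/1,467.74 = 7.57%.
After the change, employed falls and unemployed rises by 11.33; labor force unchanged → E = 1,345.31, U = 122.43, labor force = 1,467.74 thousand.
New unemployment rate = 122.43 / 1,467.74 = 8.34%.
Change = 8.34% − 7.57% = +0.77 percentage points.

The unemployment rate changes by +0.77 percentage points.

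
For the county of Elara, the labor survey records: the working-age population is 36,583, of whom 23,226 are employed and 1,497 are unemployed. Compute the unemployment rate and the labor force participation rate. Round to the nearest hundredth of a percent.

Unemployment rate ≈ 6.06%; labor force participation rate ≈ 67.58%.

Labor force = employed + unemployed = 23,226 + 1,497 = 24,723.
Unemployment rate = 1,497 / 24,723 = 6.06%.
Labor force participation rate = 24,723 / 36,583 = 67.58%.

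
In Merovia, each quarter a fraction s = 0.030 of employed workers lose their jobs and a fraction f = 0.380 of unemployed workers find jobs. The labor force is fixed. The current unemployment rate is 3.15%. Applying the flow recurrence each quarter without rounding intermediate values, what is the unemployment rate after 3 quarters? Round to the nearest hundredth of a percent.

With a fixed labor force, u_{t+1} = u_t + s·(1−u_t) − f·u_t = u_t·(1−s−f) + s.
Here 1−s−f = 0.590 and s = 0.030.
u_1 = 0.031500 × 0.590 + 0.030 = 0.048585.
u_2 = 0.048585 × 0.590 + 0.030 = 0.058665.
u_3 = 0.058665 × 0.590 + 0.030 = 0.064612.

Unemployment rate after three quarters ≈ 6.46%.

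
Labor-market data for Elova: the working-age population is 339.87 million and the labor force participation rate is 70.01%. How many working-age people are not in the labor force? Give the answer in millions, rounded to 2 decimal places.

About 101.93 million are not in the labor force.

Share not in the labor force = 1 − 0.7001 = 0.2999.
Not in labor force = 0.2999 × 339.87 ≈ 101.93 million.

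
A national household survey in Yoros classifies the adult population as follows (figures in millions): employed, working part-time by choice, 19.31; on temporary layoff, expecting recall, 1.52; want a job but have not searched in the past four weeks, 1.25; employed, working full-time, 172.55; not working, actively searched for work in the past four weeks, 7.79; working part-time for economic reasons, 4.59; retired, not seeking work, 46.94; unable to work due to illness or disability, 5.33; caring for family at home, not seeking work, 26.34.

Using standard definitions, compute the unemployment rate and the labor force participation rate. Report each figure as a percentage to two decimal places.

Employed = 19.31 + 172.55 + 4.59 = 196.45 million (anyone who worked, including part-time for economic reasons, counts as employed).
Unemployed = 1.52 + 7.79 = 9.31 million (jobless and actively searching, or on temporary layoff).
Labor force = 196.45 + 9.31 = 205.76 million.
Not in labor force = 1.25 + 46.94 + 5.33 + 26.34 = 79.86 million (those not working and not actively searching are outside the labor force — including those who want a job but have given up searching).
Civilian working-age population = 205.76 + 79.86 = 285.62 million.
Unemployment rate = 9.31 / 205.76 = 4.52%.
Labor force participation rate = 205.76 / 285.62 = 72.04%.

Unemployment rate ≈ 4.52%; labor force participation rate ≈ 72.04%.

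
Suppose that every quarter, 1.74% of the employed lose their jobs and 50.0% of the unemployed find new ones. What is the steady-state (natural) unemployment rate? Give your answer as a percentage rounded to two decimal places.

At steady state the flows balance: s·E = f·U, so U/(E+U) = s/(s+f).
u* = 1.74 / (1.74 + 50.0) = 1.74 / 51.74 = 3.36%.

Steady-state unemployment rate ≈ 3.36%.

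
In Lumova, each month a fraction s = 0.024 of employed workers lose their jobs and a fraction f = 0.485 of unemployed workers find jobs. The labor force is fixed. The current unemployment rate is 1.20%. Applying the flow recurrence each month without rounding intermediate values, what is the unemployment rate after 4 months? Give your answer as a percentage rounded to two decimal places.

With a fixed labor force, u_{t+1} = u_t + s·(1−u_t) − f·u_t = u_t·(1−s−f) + s.
Here 1−s−f = 0.491 and s = 0.024.
u_1 = 0.012000 × 0.491 + 0.024 = 0.029892.
u_2 = 0.029892 × 0.491 + 0.024 = 0.038677.
u_3 = 0.038677 × 0.491 + 0.024 = 0.042990.
u_4 = 0.042990 × 0.491 + 0.024 = 0.045108.

Unemployment rate after four months ≈ 4.51%.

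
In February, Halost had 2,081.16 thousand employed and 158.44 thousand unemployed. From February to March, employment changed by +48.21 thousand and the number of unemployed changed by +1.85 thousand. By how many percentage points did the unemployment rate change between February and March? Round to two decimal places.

The unemployment rate changed by −0.07 percentage points.

February: labor force = 2,081.16 + 158.44 = 2,239.60; u = 158.44/2,239.60 = 7.07%.
March: labor force = 2,129.37 + 160.29 = 2,289.66; u = 160.29/2,289.66 = 7.00%.
Change = 7.00% − 7.07% = −0.07 pp.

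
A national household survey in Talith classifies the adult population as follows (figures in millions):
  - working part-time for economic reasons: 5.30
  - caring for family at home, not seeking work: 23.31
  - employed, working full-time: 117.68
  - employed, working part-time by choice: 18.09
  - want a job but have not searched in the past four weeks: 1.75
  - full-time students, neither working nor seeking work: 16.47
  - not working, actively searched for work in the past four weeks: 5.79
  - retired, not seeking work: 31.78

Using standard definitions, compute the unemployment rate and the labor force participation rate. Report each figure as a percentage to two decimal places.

Employed = 5.30 + 117.68 + 18.09 = 141.07 million (anyone who worked, including part-time for economic reasons, counts as employed).
Unemployed = 5.79 million.
Labor force = 141.07 + 5.79 = 146.86 million.
Not in labor force = 23.31 + 1.75 + 16.47 + 31.78 = 73.31 million (those not working and not actively searching are outside the labor force — including those who want a job but have given up searching).
Civilian working-age population = 146.86 + 73.31 = 220.17 million.
Unemployment rate = 5.79 / 146.86 = 3.94%.
Labor force participation rate = 146.86 / 220.17 = 66.70%.

Unemployment rate ≈ 3.94%; labor force participation rate ≈ 66.70%.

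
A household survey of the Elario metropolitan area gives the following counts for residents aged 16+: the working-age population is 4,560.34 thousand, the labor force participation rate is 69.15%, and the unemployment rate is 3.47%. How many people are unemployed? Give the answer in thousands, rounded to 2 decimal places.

Labor force = 0.6915 × 4,560.34 = 3,153.48 thousand.
Unemployed = 0.0347 × 3,153.48 ≈ 109.43 thousand.

About 109.43 thousand are unemployed.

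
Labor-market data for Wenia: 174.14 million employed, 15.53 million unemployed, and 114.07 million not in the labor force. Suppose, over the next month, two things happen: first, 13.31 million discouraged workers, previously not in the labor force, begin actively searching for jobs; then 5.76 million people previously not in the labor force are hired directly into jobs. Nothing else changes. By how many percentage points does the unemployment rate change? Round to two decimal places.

The unemployment rate changes by +5.63 percentage points.

Initially, labor force = 174.14 + 15.53 = 189.67 million, so u = 15.53/189.67 = 8.19%.
After the first change, unemployed and labor force both rise by 13.31 → E = 174.14, U = 28.84, labor force = 202.98 million.
After the second change, employed and labor force both rise by 5.76; unemployed unchanged → E = 179.90, U = 28.84, labor force = 208.74 million.
New unemployment rate = 28.84 / 208.74 = 13.82%.
Change = 13.82% − 8.19% = +5.63 percentage points.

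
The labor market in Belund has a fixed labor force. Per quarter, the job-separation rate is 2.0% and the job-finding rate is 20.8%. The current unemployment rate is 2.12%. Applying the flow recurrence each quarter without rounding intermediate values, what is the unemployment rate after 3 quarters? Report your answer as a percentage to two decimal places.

With a fixed labor force, u_{t+1} = u_t + s·(1−u_t) − f·u_t = u_t·(1−s−f) + s.
Here 1−s−f = 0.772 and s = 0.020.
u_1 = 0.021200 × 0.772 + 0.020 = 0.036366.
u_2 = 0.036366 × 0.772 + 0.020 = 0.048075.
u_3 = 0.048075 × 0.772 + 0.020 = 0.057114.

Unemployment rate after three quarters ≈ 5.71%.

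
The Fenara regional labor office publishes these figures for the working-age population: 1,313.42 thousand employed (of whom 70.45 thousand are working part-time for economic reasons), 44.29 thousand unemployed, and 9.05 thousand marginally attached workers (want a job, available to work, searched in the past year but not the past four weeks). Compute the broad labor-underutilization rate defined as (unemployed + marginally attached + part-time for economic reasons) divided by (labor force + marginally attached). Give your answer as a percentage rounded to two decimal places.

Broad underutilization rate ≈ 9.06%.

Labor force = 1,313.42 + 44.29 = 1,357.71 thousand.
Numerator = 44.29 + 9.05 + 70.45 = 123.79 thousand.
Denominator = 1,357.71 + 9.05 = 1,366.76 thousand.
Broad rate = 123.79 / 1,366.76 = 9.06%.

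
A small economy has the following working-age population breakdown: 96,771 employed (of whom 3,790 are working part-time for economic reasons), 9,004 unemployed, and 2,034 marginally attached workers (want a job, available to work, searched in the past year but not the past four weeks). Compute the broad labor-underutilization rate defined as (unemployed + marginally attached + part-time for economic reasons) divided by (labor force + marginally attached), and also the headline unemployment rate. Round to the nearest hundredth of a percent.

Labor force = 96,771 + 9,004 = 105,775.
Numerator = 9,004 + 2,034 + 3,790 = 14,828.
Denominator = 105,775 + 2,034 = 107,809.
Broad rate = 14,828 / 107,809 = 13.75%.
Headline unemployment rate = 9,004 / 105,775 = 8.51%.

Broad underutilization rate ≈ 13.75%; headline unemployment rate ≈ 8.51%.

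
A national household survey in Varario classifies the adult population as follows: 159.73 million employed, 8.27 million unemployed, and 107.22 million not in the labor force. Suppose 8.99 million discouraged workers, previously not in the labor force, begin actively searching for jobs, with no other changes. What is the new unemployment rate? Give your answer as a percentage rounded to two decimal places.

New unemployment rate ≈ 9.75%.

Initially, labor force = 159.73 + 8.27 = 168.00 million, so u = 8.27/168.00 = 4.92%.
After the change, unemployed and labor force both rise by 8.99 → E = 159.73, U = 17.26, labor force = 176.99 million.
New unemployment rate = 17.26 / 176.99 = 9.75%.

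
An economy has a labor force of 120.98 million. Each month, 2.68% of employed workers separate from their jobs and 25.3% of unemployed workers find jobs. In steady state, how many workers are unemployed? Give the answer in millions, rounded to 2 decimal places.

About 11.59 million are unemployed in steady state.

Steady-state unemployment rate u* = s/(s+f) = 2.68/(2.68+25.3) = 0.095783.
Unemployed = u* × labor force = 0.095783 × 120.98 ≈ 11.59 million.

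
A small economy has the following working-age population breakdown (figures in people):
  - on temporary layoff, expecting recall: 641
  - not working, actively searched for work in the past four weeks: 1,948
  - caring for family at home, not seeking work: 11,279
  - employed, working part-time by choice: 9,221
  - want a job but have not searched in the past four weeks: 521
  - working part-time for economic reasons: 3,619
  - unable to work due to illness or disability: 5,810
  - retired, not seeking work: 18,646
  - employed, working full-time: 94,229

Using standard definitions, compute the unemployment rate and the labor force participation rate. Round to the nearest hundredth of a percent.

Employed = 9,221 + 3,619 + 94,229 = 107,069 (anyone who worked, including part-time for economic reasons, counts as employed).
Unemployed = 641 + 1,948 = 2,589 (jobless and actively searching, or on temporary layoff).
Labor force = 107,069 + 2,589 = 109,658.
Not in labor force = 11,279 + 521 + 5,810 + 18,646 = 36,256 (those not working and not actively searching are outside the labor force — including those who want a job but have given up searching).
Civilian working-age population = 109,658 + 36,256 = 145,914.
Unemployment rate = 2,589 / 109,658 = 2.36%.
Labor force participation rate = 109,658 / 145,914 = 75.15%.

Unemployment rate ≈ 2.36%; labor force participation rate ≈ 75.15%.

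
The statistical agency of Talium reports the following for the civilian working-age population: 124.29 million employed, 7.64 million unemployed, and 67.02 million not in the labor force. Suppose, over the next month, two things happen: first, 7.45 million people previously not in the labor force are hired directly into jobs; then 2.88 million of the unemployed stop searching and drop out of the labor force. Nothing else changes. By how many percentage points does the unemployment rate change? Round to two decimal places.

Initially, labor force = 124.29 + 7.64 = 131.93 million, so u = 7.64/131.93 = 5.79%.
After the first change, employed and labor force both rise by 7.45; unemployed unchanged → E = 131.74, U = 7.64, labor force = 139.38 million.
After the second change, unemployed and labor force both fall by 2.88 → E = 131.74, U = 4.76, labor force = 136.50 million.
New unemployment rate = 4.76 / 136.50 = 3.49%.
Change = 3.49% − 5.79% = −2.30 percentage points.

The unemployment rate changes by −2.30 percentage points.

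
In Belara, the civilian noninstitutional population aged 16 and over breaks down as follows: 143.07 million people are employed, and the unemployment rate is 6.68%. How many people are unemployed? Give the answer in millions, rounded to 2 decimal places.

About 10.24 million are unemployed.

Let U be the number unemployed. The labor force is E + U, and U/(E+U) = 0.0668.
So U = 0.0668 × 143.07 / (1 − 0.0668) = 9.5571 / 0.9332 ≈ 10.24 million.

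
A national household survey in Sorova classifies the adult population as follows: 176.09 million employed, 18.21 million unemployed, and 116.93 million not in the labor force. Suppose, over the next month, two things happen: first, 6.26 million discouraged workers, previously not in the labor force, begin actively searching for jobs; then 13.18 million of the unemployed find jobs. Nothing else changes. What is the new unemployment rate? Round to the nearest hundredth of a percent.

New unemployment rate ≈ 5.63%.

Initially, labor force = 176.09 + 18.21 = 194.30 million, so u = 18.21/194.30 = 9.37%.
After the first change, unemployed and labor force both rise by 6.26 → E = 176.09, U = 24.47, labor force = 200.56 million.
After the second change, unemployed falls and employed rises by 13.18; labor force unchanged → E = 189.27, U = 11.29, labor force = 200.56 million.
New unemployment rate = 11.29 / 200.56 = 5.63%.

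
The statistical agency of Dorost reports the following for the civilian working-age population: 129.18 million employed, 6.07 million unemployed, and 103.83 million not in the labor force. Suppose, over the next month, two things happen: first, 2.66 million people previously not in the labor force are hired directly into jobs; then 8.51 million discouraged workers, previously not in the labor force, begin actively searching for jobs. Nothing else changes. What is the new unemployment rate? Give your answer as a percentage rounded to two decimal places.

Initially, labor force = 129.18 + 6.07 = 135.25 million, so u = 6.07/135.25 = 4.49%.
After the first change, employed and labor force both rise by 2.66; unemployed unchanged → E = 131.84, U = 6.07, labor force = 137.91 million.
After the second change, unemployed and labor force both rise by 8.51 → E = 131.84, U = 14.58, labor force = 146.42 million.
New unemployment rate = 14.58 / 146.42 = 9.96%.

New unemployment rate ≈ 9.96%.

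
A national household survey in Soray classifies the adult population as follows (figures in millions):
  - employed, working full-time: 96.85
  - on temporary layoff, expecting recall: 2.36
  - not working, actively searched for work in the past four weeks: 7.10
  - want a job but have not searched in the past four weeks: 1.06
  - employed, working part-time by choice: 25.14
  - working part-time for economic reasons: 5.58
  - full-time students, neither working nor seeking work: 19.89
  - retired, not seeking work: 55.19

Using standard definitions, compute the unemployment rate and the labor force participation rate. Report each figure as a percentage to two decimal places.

Employed = 96.85 + 25.14 + 5.58 = 127.57 million (anyone who worked, including part-time for economic reasons, counts as employed).
Unemployed = 2.36 + 7.10 = 9.46 million (jobless and actively searching, or on temporary layoff).
Labor force = 127.57 + 9.46 = 137.03 million.
Not in labor force = 1.06 + 19.89 + 55.19 = 76.14 million (those not working and not actively searching are outside the labor force — including those who want a job but have given up searching).
Civilian working-age population = 137.03 + 76.14 = 213.17 million.
Unemployment rate = 9.46 / 137.03 = 6.90%.
Labor force participation rate = 137.03 / 213.17 = 64.28%.

Unemployment rate ≈ 6.90%; labor force participation rate ≈ 64.28%.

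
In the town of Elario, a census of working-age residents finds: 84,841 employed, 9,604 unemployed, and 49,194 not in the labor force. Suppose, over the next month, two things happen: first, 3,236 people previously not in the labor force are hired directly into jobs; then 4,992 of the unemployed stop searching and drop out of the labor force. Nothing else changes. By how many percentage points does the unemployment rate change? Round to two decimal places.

Initially, labor force = 84,841 + 9,604 = 94,445, so u = 9,604/94,445 = 10.17%.
After the first change, employed and labor force both rise by 3,236; unemployed unchanged → E = 88,077, U = 9,604, labor force = 97,681.
After the second change, unemployed and labor force both fall by 4,992 → E = 88,077, U = 4,612, labor force = 92,689.
New unemployment rate = 4,612 / 92,689 = 4.98%.
Change = 4.98% − 10.17% = −5.19 percentage points.

The unemployment rate changes by −5.19 percentage points.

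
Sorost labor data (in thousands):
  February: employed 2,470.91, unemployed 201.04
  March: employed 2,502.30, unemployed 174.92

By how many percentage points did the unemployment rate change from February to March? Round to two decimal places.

February: labor force = 2,470.91 + 201.04 = 2,671.95; u = 201.04/2,671.95 = 7.52%.
March: labor force = 2,502.30 + 174.92 = 2,677.22; u = 174.92/2,677.22 = 6.53%.
Change = 6.53% − 7.52% = −0.99 pp.

The unemployment rate changed by −0.99 percentage points.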